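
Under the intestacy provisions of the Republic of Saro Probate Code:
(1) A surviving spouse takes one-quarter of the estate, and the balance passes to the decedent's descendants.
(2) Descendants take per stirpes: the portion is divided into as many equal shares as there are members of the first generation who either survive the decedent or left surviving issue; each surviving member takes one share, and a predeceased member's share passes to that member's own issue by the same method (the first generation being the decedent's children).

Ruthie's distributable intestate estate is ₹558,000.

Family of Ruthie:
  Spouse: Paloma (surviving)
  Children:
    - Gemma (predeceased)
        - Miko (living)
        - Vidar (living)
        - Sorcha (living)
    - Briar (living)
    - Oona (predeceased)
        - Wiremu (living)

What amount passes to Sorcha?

Paloma takes one-quarter of ₹558,000 = ₹139,500. The remaining ₹418,500 passes to the descendants.
The descendants' portion (₹418,500) is divided into 3 shares of ₹139,500: Briar takes ₹139,500; Gemma's ₹139,500 share passes to Gemma's issue; Oona's ₹139,500 share passes to Oona's issue.
Gemma's share (₹139,500) is divided into 3 shares of ₹46,500: Miko, Vidar, and Sorcha each take ₹46,500.
Oona's share (₹139,500) passes entirely to Wiremu.

Sorcha receives ₹46,500.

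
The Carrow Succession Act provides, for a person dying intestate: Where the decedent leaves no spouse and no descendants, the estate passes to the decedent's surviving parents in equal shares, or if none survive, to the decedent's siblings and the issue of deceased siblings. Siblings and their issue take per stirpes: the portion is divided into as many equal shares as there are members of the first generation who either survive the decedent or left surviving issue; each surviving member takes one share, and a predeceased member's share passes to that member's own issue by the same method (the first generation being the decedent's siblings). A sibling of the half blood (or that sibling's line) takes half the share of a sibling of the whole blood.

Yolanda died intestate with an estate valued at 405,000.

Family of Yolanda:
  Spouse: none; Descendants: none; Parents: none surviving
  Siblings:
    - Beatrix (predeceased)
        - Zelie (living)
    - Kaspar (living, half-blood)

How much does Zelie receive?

The entire 405,000 passes to the siblings and their issue.
Counting each half-blood sibling's line as half a unit, there are 3/2 units in 405,000, so one unit is 270,000. Whole-blood lines (Beatrix) take 270,000 each; half-blood lines (Kaspar) take 135,000 each.
Beatrix's share (270,000) passes entirely to Zelie.

Zelie receives 270,000.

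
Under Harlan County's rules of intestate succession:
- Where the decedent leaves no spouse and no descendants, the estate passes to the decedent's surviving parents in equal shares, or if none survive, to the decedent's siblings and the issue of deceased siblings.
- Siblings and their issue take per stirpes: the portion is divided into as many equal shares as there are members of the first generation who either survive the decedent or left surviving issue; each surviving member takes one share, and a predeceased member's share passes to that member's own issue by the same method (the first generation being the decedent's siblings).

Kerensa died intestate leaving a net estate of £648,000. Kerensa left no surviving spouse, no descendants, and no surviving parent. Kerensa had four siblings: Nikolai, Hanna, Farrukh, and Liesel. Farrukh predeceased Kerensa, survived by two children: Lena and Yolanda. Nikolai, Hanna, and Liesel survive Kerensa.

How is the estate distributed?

The entire £648,000 passes to the siblings and their issue.
That amount (£648,000) is divided into 4 shares of £162,000: Nikolai, Hanna, and Liesel each take £162,000; Farrukh's £162,000 share passes to Farrukh's issue.
Farrukh's share (£162,000) is divided into 2 shares of £81,000: Lena and Yolanda each take £81,000.

Nikolai: £162,000; Hanna: £162,000; Lena: £81,000; Yolanda: £81,000; Liesel: £162,000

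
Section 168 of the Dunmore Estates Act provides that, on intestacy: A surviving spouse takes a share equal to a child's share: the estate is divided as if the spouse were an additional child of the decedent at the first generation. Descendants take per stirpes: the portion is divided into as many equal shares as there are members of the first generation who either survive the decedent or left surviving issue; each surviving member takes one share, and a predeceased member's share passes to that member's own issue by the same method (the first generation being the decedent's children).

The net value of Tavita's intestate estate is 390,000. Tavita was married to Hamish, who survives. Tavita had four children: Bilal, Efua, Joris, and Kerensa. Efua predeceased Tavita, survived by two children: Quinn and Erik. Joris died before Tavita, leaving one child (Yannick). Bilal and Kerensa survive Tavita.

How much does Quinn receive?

The spouse counts as an additional share at the children's level, so there are 5 primary shares of 78,000. Hamish takes one such share (78,000).
The children's combined portion (312,000) is divided into 4 shares of 78,000: Bilal and Kerensa each take 78,000; Efua's 78,000 share passes to Efua's issue; Joris's 78,000 share passes to Joris's issue.
Efua's share (78,000) is divided into 2 shares of 39,000: Quinn and Erik each take 39,000.
Joris's share (78,000) passes entirely to Yannick.

Quinn receives 39,000.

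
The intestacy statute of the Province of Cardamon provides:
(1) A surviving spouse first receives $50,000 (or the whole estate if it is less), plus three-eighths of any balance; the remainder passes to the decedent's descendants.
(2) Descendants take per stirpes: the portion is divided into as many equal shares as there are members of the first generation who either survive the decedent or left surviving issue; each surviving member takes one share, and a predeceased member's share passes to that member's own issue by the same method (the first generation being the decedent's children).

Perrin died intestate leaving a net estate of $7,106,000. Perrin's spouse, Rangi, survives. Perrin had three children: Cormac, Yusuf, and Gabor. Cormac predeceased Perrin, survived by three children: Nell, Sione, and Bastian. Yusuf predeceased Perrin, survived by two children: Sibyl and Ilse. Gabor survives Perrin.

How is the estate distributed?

Rangi: $2,696,000; Nell: $490,000; Sione: $490,000; Bastian: $490,000; Sibyl: $735,000; Ilse: $735,000; Gabor: $1,470,000

Rangi first takes $50,000, leaving a balance of $7,056,000. Rangi then takes three-eighths of the balance ($2,646,000), for a total of $2,696,000. The remaining $4,410,000 passes to the descendants.
The descendants' portion ($4,410,000) is divided into 3 shares of $1,470,000: Gabor takes $1,470,000; Cormac's $1,470,000 share passes to Cormac's issue; Yusuf's $1,470,000 share passes to Yusuf's issue.
Cormac's share ($1,470,000) is divided into 3 shares of $490,000: Nell, Sione, and Bastian each take $490,000.
Yusuf's share ($1,470,000) is divided into 2 shares of $735,000: Sibyl and Ilse each take $735,000.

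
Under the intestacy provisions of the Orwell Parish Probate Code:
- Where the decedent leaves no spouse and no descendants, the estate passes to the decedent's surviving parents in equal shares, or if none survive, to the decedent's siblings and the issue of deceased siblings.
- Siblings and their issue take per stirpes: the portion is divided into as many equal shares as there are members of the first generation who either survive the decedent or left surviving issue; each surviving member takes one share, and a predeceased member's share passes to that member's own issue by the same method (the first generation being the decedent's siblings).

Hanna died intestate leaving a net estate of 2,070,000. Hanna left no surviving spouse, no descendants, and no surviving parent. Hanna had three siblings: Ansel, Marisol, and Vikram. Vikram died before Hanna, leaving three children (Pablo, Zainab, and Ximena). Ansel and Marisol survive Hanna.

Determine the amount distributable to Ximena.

The entire 2,070,000 passes to the siblings and their issue.
That amount (2,070,000) is divided into 3 shares of 690,000: Ansel and Marisol each take 690,000; Vikram's 690,000 share passes to Vikram's issue.
Vikram's share (690,000) is divided into 3 shares of 230,000: Pablo, Zainab, and Ximena each take 230,000.

Ximena receives 230,000.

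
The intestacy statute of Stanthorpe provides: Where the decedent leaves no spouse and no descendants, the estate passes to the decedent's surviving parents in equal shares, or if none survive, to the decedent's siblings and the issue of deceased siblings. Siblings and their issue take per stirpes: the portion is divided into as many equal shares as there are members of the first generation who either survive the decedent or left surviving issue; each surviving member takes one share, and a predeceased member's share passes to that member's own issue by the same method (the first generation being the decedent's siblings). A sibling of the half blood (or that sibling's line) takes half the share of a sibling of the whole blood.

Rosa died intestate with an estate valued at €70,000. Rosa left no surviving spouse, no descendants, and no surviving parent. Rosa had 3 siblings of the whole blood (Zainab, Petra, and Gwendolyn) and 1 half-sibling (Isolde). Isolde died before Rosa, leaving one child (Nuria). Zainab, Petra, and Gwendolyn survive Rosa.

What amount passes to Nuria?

The entire €70,000 passes to the siblings and their issue.
Counting each half-blood sibling's line as half a unit, there are 7/2 units in €70,000, so one unit is €20,000. Whole-blood lines (Zainab, Petra, and Gwendolyn) take €20,000 each; half-blood lines (Isolde) take €10,000 each.
Isolde's share (€10,000) passes entirely to Nuria.

Nuria receives €10,000.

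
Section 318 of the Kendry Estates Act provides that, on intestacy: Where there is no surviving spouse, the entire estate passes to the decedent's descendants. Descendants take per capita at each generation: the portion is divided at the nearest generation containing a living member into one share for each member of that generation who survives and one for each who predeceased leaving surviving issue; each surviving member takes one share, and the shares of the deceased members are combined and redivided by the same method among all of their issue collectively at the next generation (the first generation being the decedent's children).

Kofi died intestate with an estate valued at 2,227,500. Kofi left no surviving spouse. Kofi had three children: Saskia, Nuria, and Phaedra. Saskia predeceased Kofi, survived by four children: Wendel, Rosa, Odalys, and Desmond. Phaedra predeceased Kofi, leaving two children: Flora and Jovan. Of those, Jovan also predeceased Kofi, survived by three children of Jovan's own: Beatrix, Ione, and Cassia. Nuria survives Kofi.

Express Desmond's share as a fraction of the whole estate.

Desmond receives 1/9 of the estate.

The entire 2,227,500 passes to the descendants.
That amount (2,227,500) is divided at the children's generation into 3 shares of 742,500. Nuria takes 742,500. The 2 shares of the deceased (Saskia and Phaedra) are combined into a pool of 1,485,000.
That pool (1,485,000) is divided at the grandchildren's generation into 6 shares of 247,500. Wendel, Rosa, Odalys, Desmond, and Flora each take 247,500. The remaining share for the deceased Jovan (247,500) is carried to the next generation.
That pool (247,500) is divided at the great-grandchildren's generation equally among Beatrix, Ione, and Cassia: 82,500 each.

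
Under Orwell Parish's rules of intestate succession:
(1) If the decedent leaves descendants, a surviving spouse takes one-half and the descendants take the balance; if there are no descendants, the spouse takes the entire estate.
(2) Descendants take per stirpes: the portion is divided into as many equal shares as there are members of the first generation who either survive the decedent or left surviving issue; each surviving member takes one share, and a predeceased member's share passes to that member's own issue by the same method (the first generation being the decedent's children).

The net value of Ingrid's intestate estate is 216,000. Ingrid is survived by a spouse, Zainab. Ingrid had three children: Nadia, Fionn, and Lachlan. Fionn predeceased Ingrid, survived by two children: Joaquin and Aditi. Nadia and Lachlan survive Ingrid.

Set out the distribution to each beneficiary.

Zainab takes one-half of 216,000 = 108,000. The remaining 108,000 passes to the descendants.
The descendants' portion (108,000) is divided into 3 shares of 36,000: Nadia and Lachlan each take 36,000; Fionn's 36,000 share passes to Fionn's issue.
Fionn's share (36,000) is divided into 2 shares of 18,000: Joaquin and Aditi each take 18,000.

Zainab: 108,000; Nadia: 36,000; Joaquin: 18,000; Aditi: 18,000; Lachlan: 36,000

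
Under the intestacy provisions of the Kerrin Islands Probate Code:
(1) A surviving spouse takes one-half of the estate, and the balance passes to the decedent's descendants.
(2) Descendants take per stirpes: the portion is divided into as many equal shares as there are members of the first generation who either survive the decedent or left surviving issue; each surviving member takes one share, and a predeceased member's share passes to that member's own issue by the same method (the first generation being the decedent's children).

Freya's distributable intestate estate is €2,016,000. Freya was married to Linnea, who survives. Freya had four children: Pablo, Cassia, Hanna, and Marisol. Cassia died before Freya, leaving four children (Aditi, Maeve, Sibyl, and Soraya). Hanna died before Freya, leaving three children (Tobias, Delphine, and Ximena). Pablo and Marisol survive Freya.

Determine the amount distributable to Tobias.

Tobias receives €84,000.

Linnea takes one-half of €2,016,000 = €1,008,000. The remaining €1,008,000 passes to the descendants.
The descendants' portion (€1,008,000) is divided into 4 shares of €252,000: Pablo and Marisol each take €252,000; Cassia's €252,000 share passes to Cassia's issue; Hanna's €252,000 share passes to Hanna's issue.
Cassia's share (€252,000) is divided into 4 shares of €63,000: Aditi, Maeve, Sibyl, and Soraya each take €63,000.
Hanna's share (€252,000) is divided into 3 shares of €84,000: Tobias, Delphine, and Ximena each take €84,000.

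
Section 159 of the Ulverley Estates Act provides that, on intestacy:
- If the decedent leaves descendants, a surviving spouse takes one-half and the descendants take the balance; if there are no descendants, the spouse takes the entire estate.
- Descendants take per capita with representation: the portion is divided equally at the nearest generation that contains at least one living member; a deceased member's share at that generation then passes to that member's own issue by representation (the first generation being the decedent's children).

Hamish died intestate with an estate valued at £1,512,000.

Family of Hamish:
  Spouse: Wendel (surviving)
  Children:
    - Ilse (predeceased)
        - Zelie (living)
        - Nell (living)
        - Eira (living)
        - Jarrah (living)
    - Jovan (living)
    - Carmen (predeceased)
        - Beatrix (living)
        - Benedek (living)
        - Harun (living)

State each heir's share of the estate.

Wendel: £756,000; Zelie: £63,000; Nell: £63,000; Eira: £63,000; Jarrah: £63,000; Jovan: £252,000; Beatrix: £84,000; Benedek: £84,000; Harun: £84,000

Wendel takes one-half of £1,512,000 = £756,000. The remaining £756,000 passes to the descendants.
The descendants' portion (£756,000) is divided into 3 shares of £252,000: Jovan takes £252,000; Ilse's £252,000 share passes to Ilse's issue; Carmen's £252,000 share passes to Carmen's issue.
Ilse's share (£252,000) is divided into 4 shares of £63,000: Zelie, Nell, Eira, and Jarrah each take £63,000.
Carmen's share (£252,000) is divided into 3 shares of £84,000: Beatrix, Benedek, and Harun each take £84,000.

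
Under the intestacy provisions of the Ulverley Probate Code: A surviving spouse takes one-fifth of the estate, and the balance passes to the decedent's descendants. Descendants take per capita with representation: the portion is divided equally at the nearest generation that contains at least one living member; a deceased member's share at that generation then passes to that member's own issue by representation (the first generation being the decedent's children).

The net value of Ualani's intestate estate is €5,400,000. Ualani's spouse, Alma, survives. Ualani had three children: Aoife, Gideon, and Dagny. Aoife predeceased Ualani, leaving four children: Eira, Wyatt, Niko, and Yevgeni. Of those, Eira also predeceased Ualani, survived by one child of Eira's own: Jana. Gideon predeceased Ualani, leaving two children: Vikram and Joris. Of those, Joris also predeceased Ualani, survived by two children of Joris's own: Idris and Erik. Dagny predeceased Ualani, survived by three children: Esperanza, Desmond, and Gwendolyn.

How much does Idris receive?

Alma takes one-fifth of €5,400,000 = €1,080,000. The remaining €4,320,000 passes to the descendants.
No child survives, so the initial division is made at the grandchildren's generation.
The descendants' portion (€4,320,000) is divided into 9 shares of €480,000: Wyatt, Niko, Yevgeni, Vikram, Esperanza, Desmond, and Gwendolyn each take €480,000; Eira's €480,000 share passes to Eira's issue; Joris's €480,000 share passes to Joris's issue.
Eira's share (€480,000) passes entirely to Jana.
Joris's share (€480,000) is divided into 2 shares of €240,000: Idris and Erik each take €240,000.

Idris receives €240,000.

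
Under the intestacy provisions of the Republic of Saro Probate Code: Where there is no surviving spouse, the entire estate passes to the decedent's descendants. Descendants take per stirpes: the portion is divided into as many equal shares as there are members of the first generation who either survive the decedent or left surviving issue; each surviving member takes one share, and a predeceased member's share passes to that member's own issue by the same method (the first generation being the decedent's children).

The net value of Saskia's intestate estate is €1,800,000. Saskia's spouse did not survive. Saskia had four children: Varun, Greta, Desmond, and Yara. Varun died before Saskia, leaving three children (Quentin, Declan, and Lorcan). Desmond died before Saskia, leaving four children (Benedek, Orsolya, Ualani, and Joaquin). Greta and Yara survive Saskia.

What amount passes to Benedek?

The entire €1,800,000 passes to the descendants.
That amount (€1,800,000) is divided into 4 shares of €450,000: Greta and Yara each take €450,000; Varun's €450,000 share passes to Varun's issue; Desmond's €450,000 share passes to Desmond's issue.
Varun's share (€450,000) is divided into 3 shares of €150,000: Quentin, Declan, and Lorcan each take €150,000.
Desmond's share (€450,000) is divided into 4 shares of €112,500: Benedek, Orsolya, Ualani, and Joaquin each take €112,500.

Benedek receives €112,500.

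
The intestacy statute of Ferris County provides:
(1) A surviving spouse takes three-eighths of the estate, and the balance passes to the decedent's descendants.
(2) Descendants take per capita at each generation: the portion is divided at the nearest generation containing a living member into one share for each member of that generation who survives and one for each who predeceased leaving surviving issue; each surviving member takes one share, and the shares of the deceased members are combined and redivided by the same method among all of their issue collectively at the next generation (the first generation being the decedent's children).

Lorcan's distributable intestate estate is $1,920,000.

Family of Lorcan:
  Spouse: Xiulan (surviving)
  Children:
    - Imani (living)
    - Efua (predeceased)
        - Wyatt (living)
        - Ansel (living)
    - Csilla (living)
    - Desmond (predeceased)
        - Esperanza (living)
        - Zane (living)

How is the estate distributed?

Xiulan takes three-eighths of $1,920,000 = $720,000. The remaining $1,200,000 passes to the descendants.
The descendants' portion ($1,200,000) is divided at the children's generation into 4 shares of $300,000. Imani and Csilla each take $300,000. The 2 shares of the deceased (Efua and Desmond) are combined into a pool of $600,000.
That pool ($600,000) is divided at the grandchildren's generation equally among Wyatt, Ansel, Esperanza, and Zane: $150,000 each.

Xiulan: $720,000; Imani: $300,000; Wyatt: $150,000; Ansel: $150,000; Csilla: $300,000; Esperanza: $150,000; Zane: $150,000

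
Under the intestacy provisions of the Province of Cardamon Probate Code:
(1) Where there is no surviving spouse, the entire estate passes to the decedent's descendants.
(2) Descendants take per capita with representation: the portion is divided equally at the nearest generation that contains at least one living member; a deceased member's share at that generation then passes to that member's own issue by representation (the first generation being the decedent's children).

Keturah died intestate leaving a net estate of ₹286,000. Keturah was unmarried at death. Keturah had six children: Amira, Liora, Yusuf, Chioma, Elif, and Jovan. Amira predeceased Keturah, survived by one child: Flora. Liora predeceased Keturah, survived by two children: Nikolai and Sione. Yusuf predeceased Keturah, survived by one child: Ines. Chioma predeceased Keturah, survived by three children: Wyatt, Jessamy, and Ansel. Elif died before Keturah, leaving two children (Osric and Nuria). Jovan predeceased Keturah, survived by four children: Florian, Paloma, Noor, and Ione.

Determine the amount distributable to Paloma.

Paloma receives ₹22,000.

The entire ₹286,000 passes to the descendants.
No child survives, so the initial division is made at the grandchildren's generation.
That amount (₹286,000) is divided into 13 shares of ₹22,000: Flora, Nikolai, Sione, Ines, Wyatt, Jessamy, Ansel, Osric, Nuria, Florian, Paloma, Noor, and Ione each take ₹22,000.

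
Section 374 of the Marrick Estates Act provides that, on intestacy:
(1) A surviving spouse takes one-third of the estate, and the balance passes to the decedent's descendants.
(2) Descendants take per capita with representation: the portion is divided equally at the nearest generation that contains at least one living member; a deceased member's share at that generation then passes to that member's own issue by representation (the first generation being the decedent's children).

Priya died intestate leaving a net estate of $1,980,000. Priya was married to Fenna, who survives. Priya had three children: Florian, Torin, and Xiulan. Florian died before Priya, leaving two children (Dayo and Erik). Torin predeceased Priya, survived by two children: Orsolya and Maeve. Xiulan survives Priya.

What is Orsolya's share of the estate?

Orsolya receives $220,000.

Fenna takes one-third of $1,980,000 = $660,000. The remaining $1,320,000 passes to the descendants.
The descendants' portion ($1,320,000) is divided into 3 shares of $440,000: Xiulan takes $440,000; Florian's $440,000 share passes to Florian's issue; Torin's $440,000 share passes to Torin's issue.
Florian's share ($440,000) is divided into 2 shares of $220,000: Dayo and Erik each take $220,000.
Torin's share ($440,000) is divided into 2 shares of $220,000: Orsolya and Maeve each take $220,000.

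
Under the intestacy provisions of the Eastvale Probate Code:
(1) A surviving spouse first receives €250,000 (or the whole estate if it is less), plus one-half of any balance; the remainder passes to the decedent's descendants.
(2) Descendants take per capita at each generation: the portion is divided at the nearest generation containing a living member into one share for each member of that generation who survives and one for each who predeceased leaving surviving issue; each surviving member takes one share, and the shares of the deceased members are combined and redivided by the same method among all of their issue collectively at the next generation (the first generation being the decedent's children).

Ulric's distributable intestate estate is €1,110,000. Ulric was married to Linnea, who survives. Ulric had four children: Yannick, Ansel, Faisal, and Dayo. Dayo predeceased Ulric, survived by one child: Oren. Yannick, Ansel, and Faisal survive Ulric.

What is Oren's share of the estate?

Linnea first takes €250,000, leaving a balance of €860,000. Linnea then takes one-half of the balance (€430,000), for a total of €680,000. The remaining €430,000 passes to the descendants.
The descendants' portion (€430,000) is divided at the children's generation into 4 shares of €107,500. Yannick, Ansel, and Faisal each take €107,500. The remaining share for the deceased Dayo (€107,500) is carried to the next generation.
That pool (€107,500) passes entirely to Oren, the sole taker at the grandchildren's generation.

Oren receives €107,500.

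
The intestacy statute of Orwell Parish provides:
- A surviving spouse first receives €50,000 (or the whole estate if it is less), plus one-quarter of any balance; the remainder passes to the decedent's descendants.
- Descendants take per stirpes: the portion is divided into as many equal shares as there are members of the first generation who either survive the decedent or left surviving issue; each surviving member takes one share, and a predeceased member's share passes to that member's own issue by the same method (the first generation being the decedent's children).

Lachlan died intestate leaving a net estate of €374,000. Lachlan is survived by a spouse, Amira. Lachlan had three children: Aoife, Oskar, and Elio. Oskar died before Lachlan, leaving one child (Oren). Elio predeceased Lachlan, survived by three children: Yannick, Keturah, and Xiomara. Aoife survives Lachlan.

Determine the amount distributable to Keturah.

Amira first takes €50,000, leaving a balance of €324,000. Amira then takes one-quarter of the balance (€81,000), for a total of €131,000. The remaining €243,000 passes to the descendants.
The descendants' portion (€243,000) is divided into 3 shares of €81,000: Aoife takes €81,000; Oskar's €81,000 share passes to Oskar's issue; Elio's €81,000 share passes to Elio's issue.
Oskar's share (€81,000) passes entirely to Oren.
Elio's share (€81,000) is divided into 3 shares of €27,000: Yannick, Keturah, and Xiomara each take €27,000.

Keturah receives €27,000.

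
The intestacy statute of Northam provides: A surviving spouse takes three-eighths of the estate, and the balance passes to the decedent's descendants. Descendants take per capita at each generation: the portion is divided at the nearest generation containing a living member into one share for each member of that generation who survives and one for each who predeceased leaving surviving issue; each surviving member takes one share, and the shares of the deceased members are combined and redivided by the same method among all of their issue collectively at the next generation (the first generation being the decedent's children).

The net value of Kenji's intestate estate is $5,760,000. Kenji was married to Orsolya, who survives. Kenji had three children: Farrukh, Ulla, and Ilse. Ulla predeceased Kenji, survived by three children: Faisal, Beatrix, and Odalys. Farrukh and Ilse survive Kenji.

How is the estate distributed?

Orsolya takes three-eighths of $5,760,000 = $2,160,000. The remaining $3,600,000 passes to the descendants.
The descendants' portion ($3,600,000) is divided at the children's generation into 3 shares of $1,200,000. Farrukh and Ilse each take $1,200,000. The remaining share for the deceased Ulla ($1,200,000) is carried to the next generation.
That pool ($1,200,000) is divided at the grandchildren's generation equally among Faisal, Beatrix, and Odalys: $400,000 each.

Orsolya: $2,160,000; Farrukh: $1,200,000; Faisal: $400,000; Beatrix: $400,000; Odalys: $400,000; Ilse: $1,200,000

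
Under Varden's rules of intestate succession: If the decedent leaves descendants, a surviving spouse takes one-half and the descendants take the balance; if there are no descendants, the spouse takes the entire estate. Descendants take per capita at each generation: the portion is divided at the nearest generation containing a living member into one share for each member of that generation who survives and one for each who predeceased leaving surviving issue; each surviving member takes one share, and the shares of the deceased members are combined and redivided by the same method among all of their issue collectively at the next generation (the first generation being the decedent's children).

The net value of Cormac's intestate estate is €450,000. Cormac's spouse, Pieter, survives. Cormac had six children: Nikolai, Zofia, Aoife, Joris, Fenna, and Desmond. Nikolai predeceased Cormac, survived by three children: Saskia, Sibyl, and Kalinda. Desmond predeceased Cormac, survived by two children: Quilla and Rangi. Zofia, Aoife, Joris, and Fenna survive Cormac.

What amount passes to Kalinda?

Kalinda receives €15,000.

Pieter takes one-half of €450,000 = €225,000. The remaining €225,000 passes to the descendants.
The descendants' portion (€225,000) is divided at the children's generation into 6 shares of €37,500. Zofia, Aoife, Joris, and Fenna each take €37,500. The 2 shares of the deceased (Nikolai and Desmond) are combined into a pool of €75,000.
That pool (€75,000) is divided at the grandchildren's generation equally among Saskia, Sibyl, Kalinda, Quilla, and Rangi: €15,000 each.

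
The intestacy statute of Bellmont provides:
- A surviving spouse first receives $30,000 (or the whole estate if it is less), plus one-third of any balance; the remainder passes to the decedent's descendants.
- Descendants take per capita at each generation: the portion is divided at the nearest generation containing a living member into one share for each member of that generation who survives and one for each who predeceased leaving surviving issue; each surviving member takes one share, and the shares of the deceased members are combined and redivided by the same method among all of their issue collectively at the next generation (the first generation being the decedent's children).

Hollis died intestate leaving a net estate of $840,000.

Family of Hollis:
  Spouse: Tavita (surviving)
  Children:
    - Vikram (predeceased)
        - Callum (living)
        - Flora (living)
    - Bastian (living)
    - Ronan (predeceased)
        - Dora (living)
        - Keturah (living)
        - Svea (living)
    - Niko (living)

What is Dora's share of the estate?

Tavita first takes $30,000, leaving a balance of $810,000. Tavita then takes one-third of the balance ($270,000), for a total of $300,000. The remaining $540,000 passes to the descendants.
The descendants' portion ($540,000) is divided at the children's generation into 4 shares of $135,000. Bastian and Niko each take $135,000. The 2 shares of the deceased (Vikram and Ronan) are combined into a pool of $270,000.
That pool ($270,000) is divided at the grandchildren's generation equally among Callum, Flora, Dora, Keturah, and Svea: $54,000 each.

Dora receives $54,000.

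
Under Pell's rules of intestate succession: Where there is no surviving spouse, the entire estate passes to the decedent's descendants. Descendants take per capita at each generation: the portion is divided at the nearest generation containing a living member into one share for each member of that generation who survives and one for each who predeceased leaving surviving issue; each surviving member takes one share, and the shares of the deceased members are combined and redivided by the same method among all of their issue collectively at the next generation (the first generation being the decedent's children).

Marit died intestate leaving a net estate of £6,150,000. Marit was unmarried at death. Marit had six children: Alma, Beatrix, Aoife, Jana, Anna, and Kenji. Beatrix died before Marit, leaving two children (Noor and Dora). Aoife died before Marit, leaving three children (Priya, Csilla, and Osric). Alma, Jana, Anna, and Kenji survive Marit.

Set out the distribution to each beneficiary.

Alma: £1,025,000; Noor: £410,000; Dora: £410,000; Priya: £410,000; Csilla: £410,000; Osric: £410,000; Jana: £1,025,000; Anna: £1,025,000; Kenji: £1,025,000

The entire £6,150,000 passes to the descendants.
That amount (£6,150,000) is divided at the children's generation into 6 shares of £1,025,000. Alma, Jana, Anna, and Kenji each take £1,025,000. The 2 shares of the deceased (Beatrix and Aoife) are combined into a pool of £2,050,000.
That pool (£2,050,000) is divided at the grandchildren's generation equally among Noor, Dora, Priya, Csilla, and Osric: £410,000 each.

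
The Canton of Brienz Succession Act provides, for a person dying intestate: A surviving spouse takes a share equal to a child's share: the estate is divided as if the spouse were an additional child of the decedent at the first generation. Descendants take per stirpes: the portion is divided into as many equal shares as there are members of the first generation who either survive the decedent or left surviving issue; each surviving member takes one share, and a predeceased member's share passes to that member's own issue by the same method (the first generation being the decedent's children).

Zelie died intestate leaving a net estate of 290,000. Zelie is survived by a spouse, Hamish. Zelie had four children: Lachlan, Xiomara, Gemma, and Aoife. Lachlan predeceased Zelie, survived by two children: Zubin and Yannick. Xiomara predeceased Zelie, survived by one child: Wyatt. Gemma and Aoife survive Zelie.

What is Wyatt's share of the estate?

The spouse counts as an additional share at the children's level, so there are 5 primary shares of 58,000. Hamish takes one such share (58,000).
The children's combined portion (232,000) is divided into 4 shares of 58,000: Gemma and Aoife each take 58,000; Lachlan's 58,000 share passes to Lachlan's issue; Xiomara's 58,000 share passes to Xiomara's issue.
Lachlan's share (58,000) is divided into 2 shares of 29,000: Zubin and Yannick each take 29,000.
Xiomara's share (58,000) passes entirely to Wyatt.

Wyatt receives 58,000.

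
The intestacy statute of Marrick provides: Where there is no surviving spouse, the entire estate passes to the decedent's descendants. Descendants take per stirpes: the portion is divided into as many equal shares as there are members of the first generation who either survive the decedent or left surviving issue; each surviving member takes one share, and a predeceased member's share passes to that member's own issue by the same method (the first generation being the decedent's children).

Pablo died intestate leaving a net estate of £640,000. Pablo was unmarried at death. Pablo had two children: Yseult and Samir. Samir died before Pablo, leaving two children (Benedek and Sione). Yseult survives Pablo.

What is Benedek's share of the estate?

Benedek receives £160,000.

The entire £640,000 passes to the descendants.
That amount (£640,000) is divided into 2 shares of £320,000: Yseult takes £320,000; Samir's £320,000 share passes to Samir's issue.
Samir's share (£320,000) is divided into 2 shares of £160,000: Benedek and Sione each take £160,000.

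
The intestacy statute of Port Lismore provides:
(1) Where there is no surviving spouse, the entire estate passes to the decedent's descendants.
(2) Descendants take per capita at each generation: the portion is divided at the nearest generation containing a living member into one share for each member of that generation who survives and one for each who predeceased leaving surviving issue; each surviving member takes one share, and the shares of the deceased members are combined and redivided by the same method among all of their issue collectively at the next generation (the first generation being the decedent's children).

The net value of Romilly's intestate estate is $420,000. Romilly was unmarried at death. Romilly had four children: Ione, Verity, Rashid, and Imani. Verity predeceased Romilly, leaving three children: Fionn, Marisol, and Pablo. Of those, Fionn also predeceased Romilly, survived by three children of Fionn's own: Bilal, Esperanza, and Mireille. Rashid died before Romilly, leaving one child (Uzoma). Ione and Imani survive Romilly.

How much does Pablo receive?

Pablo receives $52,500.

The entire $420,000 passes to the descendants.
That amount ($420,000) is divided at the children's generation into 4 shares of $105,000. Ione and Imani each take $105,000. The 2 shares of the deceased (Verity and Rashid) are combined into a pool of $210,000.
That pool ($210,000) is divided at the grandchildren's generation into 4 shares of $52,500. Marisol, Pablo, and Uzoma each take $52,500. The remaining share for the deceased Fionn ($52,500) is carried to the next generation.
That pool ($52,500) is divided at the great-grandchildren's generation equally among Bilal, Esperanza, and Mireille: $17,500 each.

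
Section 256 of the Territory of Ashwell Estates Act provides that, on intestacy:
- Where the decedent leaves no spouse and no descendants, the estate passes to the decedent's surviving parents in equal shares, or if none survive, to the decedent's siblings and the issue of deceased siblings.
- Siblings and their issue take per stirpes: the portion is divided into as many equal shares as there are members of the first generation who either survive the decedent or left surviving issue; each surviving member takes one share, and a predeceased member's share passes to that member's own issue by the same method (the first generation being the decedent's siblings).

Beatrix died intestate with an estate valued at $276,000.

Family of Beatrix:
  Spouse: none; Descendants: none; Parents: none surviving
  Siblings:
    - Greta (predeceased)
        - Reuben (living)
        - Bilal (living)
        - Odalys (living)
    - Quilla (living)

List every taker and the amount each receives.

Reuben: $46,000; Bilal: $46,000; Odalys: $46,000; Quilla: $138,000

The entire $276,000 passes to the siblings and their issue.
That amount ($276,000) is divided into 2 shares of $138,000: Quilla takes $138,000; Greta's $138,000 share passes to Greta's issue.
Greta's share ($138,000) is divided into 3 shares of $46,000: Reuben, Bilal, and Odalys each take $46,000.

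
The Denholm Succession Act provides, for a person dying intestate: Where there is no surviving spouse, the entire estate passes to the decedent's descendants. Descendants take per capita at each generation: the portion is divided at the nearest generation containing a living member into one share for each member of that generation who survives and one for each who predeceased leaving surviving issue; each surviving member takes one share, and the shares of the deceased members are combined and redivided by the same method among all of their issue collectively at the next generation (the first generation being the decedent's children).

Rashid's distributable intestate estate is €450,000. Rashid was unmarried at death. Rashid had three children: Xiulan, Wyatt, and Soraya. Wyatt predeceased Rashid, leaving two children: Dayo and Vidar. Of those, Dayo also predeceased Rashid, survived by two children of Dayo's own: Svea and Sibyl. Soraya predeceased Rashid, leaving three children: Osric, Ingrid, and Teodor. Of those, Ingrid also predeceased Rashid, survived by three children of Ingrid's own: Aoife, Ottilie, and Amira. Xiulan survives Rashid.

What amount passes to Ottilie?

The entire €450,000 passes to the descendants.
That amount (€450,000) is divided at the children's generation into 3 shares of €150,000. Xiulan takes €150,000. The 2 shares of the deceased (Wyatt and Soraya) are combined into a pool of €300,000.
That pool (€300,000) is divided at the grandchildren's generation into 5 shares of €60,000. Vidar, Osric, and Teodor each take €60,000. The 2 shares of the deceased (Dayo and Ingrid) are combined into a pool of €120,000.
That pool (€120,000) is divided at the great-grandchildren's generation equally among Svea, Sibyl, Aoife, Ottilie, and Amira: €24,000 each.

Ottilie receives €24,000.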